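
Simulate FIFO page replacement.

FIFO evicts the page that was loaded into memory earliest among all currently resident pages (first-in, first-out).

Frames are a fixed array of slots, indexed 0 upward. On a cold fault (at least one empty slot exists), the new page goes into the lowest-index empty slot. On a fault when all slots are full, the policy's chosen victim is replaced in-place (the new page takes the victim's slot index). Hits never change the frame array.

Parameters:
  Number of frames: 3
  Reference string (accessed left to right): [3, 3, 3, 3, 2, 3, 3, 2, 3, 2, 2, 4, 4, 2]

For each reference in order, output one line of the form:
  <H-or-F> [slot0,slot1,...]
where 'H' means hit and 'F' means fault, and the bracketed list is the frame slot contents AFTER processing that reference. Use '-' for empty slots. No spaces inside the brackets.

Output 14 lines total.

F [3,-,-]
H [3,-,-]
H [3,-,-]
H [3,-,-]
F [3,2,-]
H [3,2,-]
H [3,2,-]
H [3,2,-]
H [3,2,-]
H [3,2,-]
H [3,2,-]
F [3,2,4]
H [3,2,4]
H [3,2,4]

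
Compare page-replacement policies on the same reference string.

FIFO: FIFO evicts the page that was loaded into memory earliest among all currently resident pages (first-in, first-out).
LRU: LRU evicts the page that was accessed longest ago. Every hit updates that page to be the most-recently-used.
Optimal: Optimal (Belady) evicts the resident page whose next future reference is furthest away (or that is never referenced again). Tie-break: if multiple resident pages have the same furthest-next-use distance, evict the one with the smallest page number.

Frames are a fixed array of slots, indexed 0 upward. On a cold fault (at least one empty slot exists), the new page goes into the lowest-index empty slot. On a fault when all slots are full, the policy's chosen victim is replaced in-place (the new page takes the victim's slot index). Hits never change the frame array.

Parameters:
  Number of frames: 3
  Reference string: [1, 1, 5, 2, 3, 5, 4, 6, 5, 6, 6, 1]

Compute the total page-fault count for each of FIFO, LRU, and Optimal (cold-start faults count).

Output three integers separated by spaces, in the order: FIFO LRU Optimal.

Answer: 8 7 6

Derivation:
--- FIFO ---
  step 0: ref 1 -> FAULT, frames=[1,-,-] (faults so far: 1)
  step 1: ref 1 -> HIT, frames=[1,-,-] (faults so far: 1)
  step 2: ref 5 -> FAULT, frames=[1,5,-] (faults so far: 2)
  step 3: ref 2 -> FAULT, frames=[1,5,2] (faults so far: 3)
  step 4: ref 3 -> FAULT, evict 1, frames=[3,5,2] (faults so far: 4)
  step 5: ref 5 -> HIT, frames=[3,5,2] (faults so far: 4)
  step 6: ref 4 -> FAULT, evict 5, frames=[3,4,2] (faults so far: 5)
  step 7: ref 6 -> FAULT, evict 2, frames=[3,4,6] (faults so far: 6)
  step 8: ref 5 -> FAULT, evict 3, frames=[5,4,6] (faults so far: 7)
  step 9: ref 6 -> HIT, frames=[5,4,6] (faults so far: 7)
  step 10: ref 6 -> HIT, frames=[5,4,6] (faults so far: 7)
  step 11: ref 1 -> FAULT, evict 4, frames=[5,1,6] (faults so far: 8)
  FIFO total faults: 8
--- LRU ---
  step 0: ref 1 -> FAULT, frames=[1,-,-] (faults so far: 1)
  step 1: ref 1 -> HIT, frames=[1,-,-] (faults so far: 1)
  step 2: ref 5 -> FAULT, frames=[1,5,-] (faults so far: 2)
  step 3: ref 2 -> FAULT, frames=[1,5,2] (faults so far: 3)
  step 4: ref 3 -> FAULT, evict 1, frames=[3,5,2] (faults so far: 4)
  step 5: ref 5 -> HIT, frames=[3,5,2] (faults so far: 4)
  step 6: ref 4 -> FAULT, evict 2, frames=[3,5,4] (faults so far: 5)
  step 7: ref 6 -> FAULT, evict 3, frames=[6,5,4] (faults so far: 6)
  step 8: ref 5 -> HIT, frames=[6,5,4] (faults so far: 6)
  step 9: ref 6 -> HIT, frames=[6,5,4] (faults so far: 6)
  step 10: ref 6 -> HIT, frames=[6,5,4] (faults so far: 6)
  step 11: ref 1 -> FAULT, evict 4, frames=[6,5,1] (faults so far: 7)
  LRU total faults: 7
--- Optimal ---
  step 0: ref 1 -> FAULT, frames=[1,-,-] (faults so far: 1)
  step 1: ref 1 -> HIT, frames=[1,-,-] (faults so far: 1)
  step 2: ref 5 -> FAULT, frames=[1,5,-] (faults so far: 2)
  step 3: ref 2 -> FAULT, frames=[1,5,2] (faults so far: 3)
  step 4: ref 3 -> FAULT, evict 2, frames=[1,5,3] (faults so far: 4)
  step 5: ref 5 -> HIT, frames=[1,5,3] (faults so far: 4)
  step 6: ref 4 -> FAULT, evict 3, frames=[1,5,4] (faults so far: 5)
  step 7: ref 6 -> FAULT, evict 4, frames=[1,5,6] (faults so far: 6)
  step 8: ref 5 -> HIT, frames=[1,5,6] (faults so far: 6)
  step 9: ref 6 -> HIT, frames=[1,5,6] (faults so far: 6)
  step 10: ref 6 -> HIT, frames=[1,5,6] (faults so far: 6)
  step 11: ref 1 -> HIT, frames=[1,5,6] (faults so far: 6)
  Optimal total faults: 6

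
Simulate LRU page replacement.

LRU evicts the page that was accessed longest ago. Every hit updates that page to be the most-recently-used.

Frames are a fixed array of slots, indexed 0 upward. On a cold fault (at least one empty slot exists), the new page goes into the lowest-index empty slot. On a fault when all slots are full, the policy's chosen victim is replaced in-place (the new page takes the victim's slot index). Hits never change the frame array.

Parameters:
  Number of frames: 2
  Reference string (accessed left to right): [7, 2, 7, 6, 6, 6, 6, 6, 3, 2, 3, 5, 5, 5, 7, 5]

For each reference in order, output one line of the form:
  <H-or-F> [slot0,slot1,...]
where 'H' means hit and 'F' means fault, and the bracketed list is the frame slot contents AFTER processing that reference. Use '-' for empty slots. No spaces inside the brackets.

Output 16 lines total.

F [7,-]
F [7,2]
H [7,2]
F [7,6]
H [7,6]
H [7,6]
H [7,6]
H [7,6]
F [3,6]
F [3,2]
H [3,2]
F [3,5]
H [3,5]
H [3,5]
F [7,5]
H [7,5]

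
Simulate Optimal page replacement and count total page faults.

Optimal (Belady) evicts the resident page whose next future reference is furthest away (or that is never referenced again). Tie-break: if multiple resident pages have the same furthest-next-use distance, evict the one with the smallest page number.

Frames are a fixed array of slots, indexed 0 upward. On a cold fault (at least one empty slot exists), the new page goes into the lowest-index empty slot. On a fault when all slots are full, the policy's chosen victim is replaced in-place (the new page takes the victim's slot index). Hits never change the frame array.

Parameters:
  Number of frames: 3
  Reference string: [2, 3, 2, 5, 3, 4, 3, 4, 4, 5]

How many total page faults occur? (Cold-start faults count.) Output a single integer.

Step 0: ref 2 → FAULT, frames=[2,-,-]
Step 1: ref 3 → FAULT, frames=[2,3,-]
Step 2: ref 2 → HIT, frames=[2,3,-]
Step 3: ref 5 → FAULT, frames=[2,3,5]
Step 4: ref 3 → HIT, frames=[2,3,5]
Step 5: ref 4 → FAULT (evict 2), frames=[4,3,5]
Step 6: ref 3 → HIT, frames=[4,3,5]
Step 7: ref 4 → HIT, frames=[4,3,5]
Step 8: ref 4 → HIT, frames=[4,3,5]
Step 9: ref 5 → HIT, frames=[4,3,5]
Total faults: 4

Answer: 4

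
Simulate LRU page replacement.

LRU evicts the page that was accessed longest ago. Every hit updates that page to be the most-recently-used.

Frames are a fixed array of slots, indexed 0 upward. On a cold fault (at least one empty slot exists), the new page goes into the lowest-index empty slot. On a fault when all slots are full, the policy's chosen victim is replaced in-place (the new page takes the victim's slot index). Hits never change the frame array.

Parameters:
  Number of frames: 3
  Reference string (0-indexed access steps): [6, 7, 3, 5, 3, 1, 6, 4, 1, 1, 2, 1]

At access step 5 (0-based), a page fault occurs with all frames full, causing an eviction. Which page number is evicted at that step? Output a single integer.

Step 0: ref 6 -> FAULT, frames=[6,-,-]
Step 1: ref 7 -> FAULT, frames=[6,7,-]
Step 2: ref 3 -> FAULT, frames=[6,7,3]
Step 3: ref 5 -> FAULT, evict 6, frames=[5,7,3]
Step 4: ref 3 -> HIT, frames=[5,7,3]
Step 5: ref 1 -> FAULT, evict 7, frames=[5,1,3]
At step 5: evicted page 7

Answer: 7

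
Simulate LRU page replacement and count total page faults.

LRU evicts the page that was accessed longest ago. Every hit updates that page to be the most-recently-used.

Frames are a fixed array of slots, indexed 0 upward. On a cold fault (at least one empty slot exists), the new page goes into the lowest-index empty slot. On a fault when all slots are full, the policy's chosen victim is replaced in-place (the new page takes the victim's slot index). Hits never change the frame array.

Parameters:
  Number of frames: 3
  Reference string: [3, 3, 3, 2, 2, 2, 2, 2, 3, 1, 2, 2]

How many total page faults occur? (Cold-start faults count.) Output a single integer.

Step 0: ref 3 → FAULT, frames=[3,-,-]
Step 1: ref 3 → HIT, frames=[3,-,-]
Step 2: ref 3 → HIT, frames=[3,-,-]
Step 3: ref 2 → FAULT, frames=[3,2,-]
Step 4: ref 2 → HIT, frames=[3,2,-]
Step 5: ref 2 → HIT, frames=[3,2,-]
Step 6: ref 2 → HIT, frames=[3,2,-]
Step 7: ref 2 → HIT, frames=[3,2,-]
Step 8: ref 3 → HIT, frames=[3,2,-]
Step 9: ref 1 → FAULT, frames=[3,2,1]
Step 10: ref 2 → HIT, frames=[3,2,1]
Step 11: ref 2 → HIT, frames=[3,2,1]
Total faults: 3

Answer: 3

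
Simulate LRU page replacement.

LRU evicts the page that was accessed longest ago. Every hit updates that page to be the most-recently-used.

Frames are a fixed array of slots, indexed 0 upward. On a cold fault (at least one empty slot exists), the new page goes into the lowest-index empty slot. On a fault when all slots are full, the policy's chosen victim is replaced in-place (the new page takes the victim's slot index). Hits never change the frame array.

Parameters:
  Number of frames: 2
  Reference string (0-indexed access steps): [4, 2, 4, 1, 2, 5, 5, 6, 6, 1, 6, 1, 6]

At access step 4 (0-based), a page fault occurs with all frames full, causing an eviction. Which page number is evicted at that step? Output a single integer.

Answer: 4

Derivation:
Step 0: ref 4 -> FAULT, frames=[4,-]
Step 1: ref 2 -> FAULT, frames=[4,2]
Step 2: ref 4 -> HIT, frames=[4,2]
Step 3: ref 1 -> FAULT, evict 2, frames=[4,1]
Step 4: ref 2 -> FAULT, evict 4, frames=[2,1]
At step 4: evicted page 4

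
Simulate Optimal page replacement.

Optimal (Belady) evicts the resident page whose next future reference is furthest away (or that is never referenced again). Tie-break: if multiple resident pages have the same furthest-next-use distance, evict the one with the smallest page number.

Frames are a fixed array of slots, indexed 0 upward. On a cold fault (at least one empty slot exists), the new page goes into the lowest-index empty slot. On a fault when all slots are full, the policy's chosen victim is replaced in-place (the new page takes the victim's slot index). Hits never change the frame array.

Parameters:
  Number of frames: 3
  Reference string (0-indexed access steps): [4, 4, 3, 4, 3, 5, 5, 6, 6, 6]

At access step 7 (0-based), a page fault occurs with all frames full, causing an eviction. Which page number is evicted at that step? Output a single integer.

Step 0: ref 4 -> FAULT, frames=[4,-,-]
Step 1: ref 4 -> HIT, frames=[4,-,-]
Step 2: ref 3 -> FAULT, frames=[4,3,-]
Step 3: ref 4 -> HIT, frames=[4,3,-]
Step 4: ref 3 -> HIT, frames=[4,3,-]
Step 5: ref 5 -> FAULT, frames=[4,3,5]
Step 6: ref 5 -> HIT, frames=[4,3,5]
Step 7: ref 6 -> FAULT, evict 3, frames=[4,6,5]
At step 7: evicted page 3

Answer: 3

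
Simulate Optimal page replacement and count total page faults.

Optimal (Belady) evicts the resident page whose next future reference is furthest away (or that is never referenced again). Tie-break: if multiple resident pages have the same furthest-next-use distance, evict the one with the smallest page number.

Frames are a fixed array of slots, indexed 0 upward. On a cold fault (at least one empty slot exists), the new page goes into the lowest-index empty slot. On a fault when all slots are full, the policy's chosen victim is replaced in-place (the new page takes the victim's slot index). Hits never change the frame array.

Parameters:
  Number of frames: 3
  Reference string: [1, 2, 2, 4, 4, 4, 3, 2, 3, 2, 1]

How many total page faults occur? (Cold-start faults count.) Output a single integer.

Answer: 4

Derivation:
Step 0: ref 1 → FAULT, frames=[1,-,-]
Step 1: ref 2 → FAULT, frames=[1,2,-]
Step 2: ref 2 → HIT, frames=[1,2,-]
Step 3: ref 4 → FAULT, frames=[1,2,4]
Step 4: ref 4 → HIT, frames=[1,2,4]
Step 5: ref 4 → HIT, frames=[1,2,4]
Step 6: ref 3 → FAULT (evict 4), frames=[1,2,3]
Step 7: ref 2 → HIT, frames=[1,2,3]
Step 8: ref 3 → HIT, frames=[1,2,3]
Step 9: ref 2 → HIT, frames=[1,2,3]
Step 10: ref 1 → HIT, frames=[1,2,3]
Total faults: 4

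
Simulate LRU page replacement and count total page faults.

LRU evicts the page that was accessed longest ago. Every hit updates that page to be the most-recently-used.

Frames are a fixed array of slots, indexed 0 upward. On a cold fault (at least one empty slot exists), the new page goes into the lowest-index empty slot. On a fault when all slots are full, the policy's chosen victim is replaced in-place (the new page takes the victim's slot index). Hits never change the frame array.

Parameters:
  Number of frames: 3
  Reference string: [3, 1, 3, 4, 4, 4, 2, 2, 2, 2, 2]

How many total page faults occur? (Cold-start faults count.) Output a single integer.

Step 0: ref 3 → FAULT, frames=[3,-,-]
Step 1: ref 1 → FAULT, frames=[3,1,-]
Step 2: ref 3 → HIT, frames=[3,1,-]
Step 3: ref 4 → FAULT, frames=[3,1,4]
Step 4: ref 4 → HIT, frames=[3,1,4]
Step 5: ref 4 → HIT, frames=[3,1,4]
Step 6: ref 2 → FAULT (evict 1), frames=[3,2,4]
Step 7: ref 2 → HIT, frames=[3,2,4]
Step 8: ref 2 → HIT, frames=[3,2,4]
Step 9: ref 2 → HIT, frames=[3,2,4]
Step 10: ref 2 → HIT, frames=[3,2,4]
Total faults: 4

Answer: 4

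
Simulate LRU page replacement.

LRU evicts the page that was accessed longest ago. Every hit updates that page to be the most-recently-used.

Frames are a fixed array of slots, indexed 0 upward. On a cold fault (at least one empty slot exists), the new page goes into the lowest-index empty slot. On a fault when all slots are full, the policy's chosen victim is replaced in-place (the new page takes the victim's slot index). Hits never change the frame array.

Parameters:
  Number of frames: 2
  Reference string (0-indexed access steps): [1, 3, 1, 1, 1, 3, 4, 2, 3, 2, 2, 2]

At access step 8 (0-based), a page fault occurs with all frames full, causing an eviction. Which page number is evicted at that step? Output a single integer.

Answer: 4

Derivation:
Step 0: ref 1 -> FAULT, frames=[1,-]
Step 1: ref 3 -> FAULT, frames=[1,3]
Step 2: ref 1 -> HIT, frames=[1,3]
Step 3: ref 1 -> HIT, frames=[1,3]
Step 4: ref 1 -> HIT, frames=[1,3]
Step 5: ref 3 -> HIT, frames=[1,3]
Step 6: ref 4 -> FAULT, evict 1, frames=[4,3]
Step 7: ref 2 -> FAULT, evict 3, frames=[4,2]
Step 8: ref 3 -> FAULT, evict 4, frames=[3,2]
At step 8: evicted page 4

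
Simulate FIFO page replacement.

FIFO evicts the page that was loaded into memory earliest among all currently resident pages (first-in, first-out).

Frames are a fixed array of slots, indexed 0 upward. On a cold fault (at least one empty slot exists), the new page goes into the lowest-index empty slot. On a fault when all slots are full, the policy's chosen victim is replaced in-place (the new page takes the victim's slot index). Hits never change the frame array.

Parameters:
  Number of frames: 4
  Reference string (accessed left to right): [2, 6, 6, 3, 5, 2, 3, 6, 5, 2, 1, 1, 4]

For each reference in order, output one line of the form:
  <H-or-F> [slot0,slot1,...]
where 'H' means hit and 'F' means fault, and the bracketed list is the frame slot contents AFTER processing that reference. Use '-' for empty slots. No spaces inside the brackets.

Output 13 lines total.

F [2,-,-,-]
F [2,6,-,-]
H [2,6,-,-]
F [2,6,3,-]
F [2,6,3,5]
H [2,6,3,5]
H [2,6,3,5]
H [2,6,3,5]
H [2,6,3,5]
H [2,6,3,5]
F [1,6,3,5]
H [1,6,3,5]
F [1,4,3,5]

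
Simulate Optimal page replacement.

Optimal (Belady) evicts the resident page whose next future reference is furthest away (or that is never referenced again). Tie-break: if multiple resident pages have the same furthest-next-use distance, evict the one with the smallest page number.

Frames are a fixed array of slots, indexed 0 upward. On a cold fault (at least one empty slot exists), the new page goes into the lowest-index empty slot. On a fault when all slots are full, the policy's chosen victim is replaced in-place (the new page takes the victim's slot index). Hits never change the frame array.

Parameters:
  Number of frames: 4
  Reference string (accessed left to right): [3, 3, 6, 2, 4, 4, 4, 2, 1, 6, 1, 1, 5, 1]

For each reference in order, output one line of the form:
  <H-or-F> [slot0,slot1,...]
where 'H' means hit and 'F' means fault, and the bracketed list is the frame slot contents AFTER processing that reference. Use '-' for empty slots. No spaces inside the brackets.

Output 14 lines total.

F [3,-,-,-]
H [3,-,-,-]
F [3,6,-,-]
F [3,6,2,-]
F [3,6,2,4]
H [3,6,2,4]
H [3,6,2,4]
H [3,6,2,4]
F [3,6,1,4]
H [3,6,1,4]
H [3,6,1,4]
H [3,6,1,4]
F [5,6,1,4]
H [5,6,1,4]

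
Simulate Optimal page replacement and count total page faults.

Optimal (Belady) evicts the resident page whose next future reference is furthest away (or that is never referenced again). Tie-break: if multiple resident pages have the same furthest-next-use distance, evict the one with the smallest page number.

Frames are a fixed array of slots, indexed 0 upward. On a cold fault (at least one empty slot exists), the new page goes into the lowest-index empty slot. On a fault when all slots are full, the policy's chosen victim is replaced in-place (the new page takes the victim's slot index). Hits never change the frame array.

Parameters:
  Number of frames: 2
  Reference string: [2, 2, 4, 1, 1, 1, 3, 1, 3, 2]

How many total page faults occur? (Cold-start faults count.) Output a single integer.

Answer: 5

Derivation:
Step 0: ref 2 → FAULT, frames=[2,-]
Step 1: ref 2 → HIT, frames=[2,-]
Step 2: ref 4 → FAULT, frames=[2,4]
Step 3: ref 1 → FAULT (evict 4), frames=[2,1]
Step 4: ref 1 → HIT, frames=[2,1]
Step 5: ref 1 → HIT, frames=[2,1]
Step 6: ref 3 → FAULT (evict 2), frames=[3,1]
Step 7: ref 1 → HIT, frames=[3,1]
Step 8: ref 3 → HIT, frames=[3,1]
Step 9: ref 2 → FAULT (evict 1), frames=[3,2]
Total faults: 5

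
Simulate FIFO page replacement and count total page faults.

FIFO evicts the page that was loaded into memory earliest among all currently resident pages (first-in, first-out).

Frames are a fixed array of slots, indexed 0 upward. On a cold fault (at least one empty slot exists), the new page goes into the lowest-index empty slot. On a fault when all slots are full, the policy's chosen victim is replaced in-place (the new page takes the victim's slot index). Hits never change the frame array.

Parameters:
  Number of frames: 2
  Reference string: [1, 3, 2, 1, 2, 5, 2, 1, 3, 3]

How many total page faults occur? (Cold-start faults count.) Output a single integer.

Step 0: ref 1 → FAULT, frames=[1,-]
Step 1: ref 3 → FAULT, frames=[1,3]
Step 2: ref 2 → FAULT (evict 1), frames=[2,3]
Step 3: ref 1 → FAULT (evict 3), frames=[2,1]
Step 4: ref 2 → HIT, frames=[2,1]
Step 5: ref 5 → FAULT (evict 2), frames=[5,1]
Step 6: ref 2 → FAULT (evict 1), frames=[5,2]
Step 7: ref 1 → FAULT (evict 5), frames=[1,2]
Step 8: ref 3 → FAULT (evict 2), frames=[1,3]
Step 9: ref 3 → HIT, frames=[1,3]
Total faults: 8

Answer: 8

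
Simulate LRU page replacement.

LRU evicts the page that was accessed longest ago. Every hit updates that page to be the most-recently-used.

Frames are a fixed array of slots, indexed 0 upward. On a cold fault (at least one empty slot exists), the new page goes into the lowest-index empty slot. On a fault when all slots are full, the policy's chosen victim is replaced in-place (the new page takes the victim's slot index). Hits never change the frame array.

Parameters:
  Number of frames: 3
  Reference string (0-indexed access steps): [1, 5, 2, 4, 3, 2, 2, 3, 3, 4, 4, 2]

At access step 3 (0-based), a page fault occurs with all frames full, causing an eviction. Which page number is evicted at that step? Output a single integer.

Step 0: ref 1 -> FAULT, frames=[1,-,-]
Step 1: ref 5 -> FAULT, frames=[1,5,-]
Step 2: ref 2 -> FAULT, frames=[1,5,2]
Step 3: ref 4 -> FAULT, evict 1, frames=[4,5,2]
At step 3: evicted page 1

Answer: 1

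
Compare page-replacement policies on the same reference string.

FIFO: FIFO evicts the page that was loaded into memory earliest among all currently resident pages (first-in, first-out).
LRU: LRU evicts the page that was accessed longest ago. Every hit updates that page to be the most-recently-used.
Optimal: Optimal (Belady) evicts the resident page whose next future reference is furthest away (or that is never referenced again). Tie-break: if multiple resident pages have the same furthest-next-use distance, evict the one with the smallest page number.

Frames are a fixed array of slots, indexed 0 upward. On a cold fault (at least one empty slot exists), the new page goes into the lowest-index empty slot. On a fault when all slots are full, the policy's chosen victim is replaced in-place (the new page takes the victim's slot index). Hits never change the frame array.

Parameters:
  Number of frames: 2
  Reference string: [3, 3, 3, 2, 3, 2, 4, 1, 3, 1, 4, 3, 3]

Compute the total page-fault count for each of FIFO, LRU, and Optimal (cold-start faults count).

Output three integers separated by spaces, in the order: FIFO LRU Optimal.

Answer: 6 7 5

Derivation:
--- FIFO ---
  step 0: ref 3 -> FAULT, frames=[3,-] (faults so far: 1)
  step 1: ref 3 -> HIT, frames=[3,-] (faults so far: 1)
  step 2: ref 3 -> HIT, frames=[3,-] (faults so far: 1)
  step 3: ref 2 -> FAULT, frames=[3,2] (faults so far: 2)
  step 4: ref 3 -> HIT, frames=[3,2] (faults so far: 2)
  step 5: ref 2 -> HIT, frames=[3,2] (faults so far: 2)
  step 6: ref 4 -> FAULT, evict 3, frames=[4,2] (faults so far: 3)
  step 7: ref 1 -> FAULT, evict 2, frames=[4,1] (faults so far: 4)
  step 8: ref 3 -> FAULT, evict 4, frames=[3,1] (faults so far: 5)
  step 9: ref 1 -> HIT, frames=[3,1] (faults so far: 5)
  step 10: ref 4 -> FAULT, evict 1, frames=[3,4] (faults so far: 6)
  step 11: ref 3 -> HIT, frames=[3,4] (faults so far: 6)
  step 12: ref 3 -> HIT, frames=[3,4] (faults so far: 6)
  FIFO total faults: 6
--- LRU ---
  step 0: ref 3 -> FAULT, frames=[3,-] (faults so far: 1)
  step 1: ref 3 -> HIT, frames=[3,-] (faults so far: 1)
  step 2: ref 3 -> HIT, frames=[3,-] (faults so far: 1)
  step 3: ref 2 -> FAULT, frames=[3,2] (faults so far: 2)
  step 4: ref 3 -> HIT, frames=[3,2] (faults so far: 2)
  step 5: ref 2 -> HIT, frames=[3,2] (faults so far: 2)
  step 6: ref 4 -> FAULT, evict 3, frames=[4,2] (faults so far: 3)
  step 7: ref 1 -> FAULT, evict 2, frames=[4,1] (faults so far: 4)
  step 8: ref 3 -> FAULT, evict 4, frames=[3,1] (faults so far: 5)
  step 9: ref 1 -> HIT, frames=[3,1] (faults so far: 5)
  step 10: ref 4 -> FAULT, evict 3, frames=[4,1] (faults so far: 6)
  step 11: ref 3 -> FAULT, evict 1, frames=[4,3] (faults so far: 7)
  step 12: ref 3 -> HIT, frames=[4,3] (faults so far: 7)
  LRU total faults: 7
--- Optimal ---
  step 0: ref 3 -> FAULT, frames=[3,-] (faults so far: 1)
  step 1: ref 3 -> HIT, frames=[3,-] (faults so far: 1)
  step 2: ref 3 -> HIT, frames=[3,-] (faults so far: 1)
  step 3: ref 2 -> FAULT, frames=[3,2] (faults so far: 2)
  step 4: ref 3 -> HIT, frames=[3,2] (faults so far: 2)
  step 5: ref 2 -> HIT, frames=[3,2] (faults so far: 2)
  step 6: ref 4 -> FAULT, evict 2, frames=[3,4] (faults so far: 3)
  step 7: ref 1 -> FAULT, evict 4, frames=[3,1] (faults so far: 4)
  step 8: ref 3 -> HIT, frames=[3,1] (faults so far: 4)
  step 9: ref 1 -> HIT, frames=[3,1] (faults so far: 4)
  step 10: ref 4 -> FAULT, evict 1, frames=[3,4] (faults so far: 5)
  step 11: ref 3 -> HIT, frames=[3,4] (faults so far: 5)
  step 12: ref 3 -> HIT, frames=[3,4] (faults so far: 5)
  Optimal total faults: 5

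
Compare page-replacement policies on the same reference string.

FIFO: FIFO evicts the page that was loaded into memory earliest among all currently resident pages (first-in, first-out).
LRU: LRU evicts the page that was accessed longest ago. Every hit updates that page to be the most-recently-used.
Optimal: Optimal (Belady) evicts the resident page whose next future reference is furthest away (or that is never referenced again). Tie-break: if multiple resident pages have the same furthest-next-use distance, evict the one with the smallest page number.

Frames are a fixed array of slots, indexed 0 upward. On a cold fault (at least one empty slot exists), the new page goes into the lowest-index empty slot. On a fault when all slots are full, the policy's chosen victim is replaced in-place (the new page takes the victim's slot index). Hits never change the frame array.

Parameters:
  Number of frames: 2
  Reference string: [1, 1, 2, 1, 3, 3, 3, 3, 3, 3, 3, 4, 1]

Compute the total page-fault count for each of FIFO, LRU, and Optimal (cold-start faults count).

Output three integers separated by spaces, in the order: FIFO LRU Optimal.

Answer: 5 5 4

Derivation:
--- FIFO ---
  step 0: ref 1 -> FAULT, frames=[1,-] (faults so far: 1)
  step 1: ref 1 -> HIT, frames=[1,-] (faults so far: 1)
  step 2: ref 2 -> FAULT, frames=[1,2] (faults so far: 2)
  step 3: ref 1 -> HIT, frames=[1,2] (faults so far: 2)
  step 4: ref 3 -> FAULT, evict 1, frames=[3,2] (faults so far: 3)
  step 5: ref 3 -> HIT, frames=[3,2] (faults so far: 3)
  step 6: ref 3 -> HIT, frames=[3,2] (faults so far: 3)
  step 7: ref 3 -> HIT, frames=[3,2] (faults so far: 3)
  step 8: ref 3 -> HIT, frames=[3,2] (faults so far: 3)
  step 9: ref 3 -> HIT, frames=[3,2] (faults so far: 3)
  step 10: ref 3 -> HIT, frames=[3,2] (faults so far: 3)
  step 11: ref 4 -> FAULT, evict 2, frames=[3,4] (faults so far: 4)
  step 12: ref 1 -> FAULT, evict 3, frames=[1,4] (faults so far: 5)
  FIFO total faults: 5
--- LRU ---
  step 0: ref 1 -> FAULT, frames=[1,-] (faults so far: 1)
  step 1: ref 1 -> HIT, frames=[1,-] (faults so far: 1)
  step 2: ref 2 -> FAULT, frames=[1,2] (faults so far: 2)
  step 3: ref 1 -> HIT, frames=[1,2] (faults so far: 2)
  step 4: ref 3 -> FAULT, evict 2, frames=[1,3] (faults so far: 3)
  step 5: ref 3 -> HIT, frames=[1,3] (faults so far: 3)
  step 6: ref 3 -> HIT, frames=[1,3] (faults so far: 3)
  step 7: ref 3 -> HIT, frames=[1,3] (faults so far: 3)
  step 8: ref 3 -> HIT, frames=[1,3] (faults so far: 3)
  step 9: ref 3 -> HIT, frames=[1,3] (faults so far: 3)
  step 10: ref 3 -> HIT, frames=[1,3] (faults so far: 3)
  step 11: ref 4 -> FAULT, evict 1, frames=[4,3] (faults so far: 4)
  step 12: ref 1 -> FAULT, evict 3, frames=[4,1] (faults so far: 5)
  LRU total faults: 5
--- Optimal ---
  step 0: ref 1 -> FAULT, frames=[1,-] (faults so far: 1)
  step 1: ref 1 -> HIT, frames=[1,-] (faults so far: 1)
  step 2: ref 2 -> FAULT, frames=[1,2] (faults so far: 2)
  step 3: ref 1 -> HIT, frames=[1,2] (faults so far: 2)
  step 4: ref 3 -> FAULT, evict 2, frames=[1,3] (faults so far: 3)
  step 5: ref 3 -> HIT, frames=[1,3] (faults so far: 3)
  step 6: ref 3 -> HIT, frames=[1,3] (faults so far: 3)
  step 7: ref 3 -> HIT, frames=[1,3] (faults so far: 3)
  step 8: ref 3 -> HIT, frames=[1,3] (faults so far: 3)
  step 9: ref 3 -> HIT, frames=[1,3] (faults so far: 3)
  step 10: ref 3 -> HIT, frames=[1,3] (faults so far: 3)
  step 11: ref 4 -> FAULT, evict 3, frames=[1,4] (faults so far: 4)
  step 12: ref 1 -> HIT, frames=[1,4] (faults so far: 4)
  Optimal total faults: 4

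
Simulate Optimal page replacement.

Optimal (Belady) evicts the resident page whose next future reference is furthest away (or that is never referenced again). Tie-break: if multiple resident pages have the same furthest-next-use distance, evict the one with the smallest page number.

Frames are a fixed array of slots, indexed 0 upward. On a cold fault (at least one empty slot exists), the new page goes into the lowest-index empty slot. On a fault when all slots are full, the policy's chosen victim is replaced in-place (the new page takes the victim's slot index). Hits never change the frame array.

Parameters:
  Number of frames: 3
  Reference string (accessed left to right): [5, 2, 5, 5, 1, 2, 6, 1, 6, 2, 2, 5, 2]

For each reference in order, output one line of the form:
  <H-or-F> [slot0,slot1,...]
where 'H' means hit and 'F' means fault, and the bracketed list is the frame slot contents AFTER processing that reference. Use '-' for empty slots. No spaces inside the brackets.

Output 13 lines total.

F [5,-,-]
F [5,2,-]
H [5,2,-]
H [5,2,-]
F [5,2,1]
H [5,2,1]
F [6,2,1]
H [6,2,1]
H [6,2,1]
H [6,2,1]
H [6,2,1]
F [6,2,5]
H [6,2,5]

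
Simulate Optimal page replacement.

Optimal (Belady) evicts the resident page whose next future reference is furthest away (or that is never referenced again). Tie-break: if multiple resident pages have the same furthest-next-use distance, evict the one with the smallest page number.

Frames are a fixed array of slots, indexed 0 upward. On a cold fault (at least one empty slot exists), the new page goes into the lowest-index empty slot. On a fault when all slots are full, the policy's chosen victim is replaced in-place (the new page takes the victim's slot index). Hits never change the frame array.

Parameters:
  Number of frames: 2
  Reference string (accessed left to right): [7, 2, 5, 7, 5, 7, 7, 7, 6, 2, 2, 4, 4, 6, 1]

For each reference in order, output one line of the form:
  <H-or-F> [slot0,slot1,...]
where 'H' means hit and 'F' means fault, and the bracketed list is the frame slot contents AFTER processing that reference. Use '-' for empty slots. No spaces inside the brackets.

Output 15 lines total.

F [7,-]
F [7,2]
F [7,5]
H [7,5]
H [7,5]
H [7,5]
H [7,5]
H [7,5]
F [7,6]
F [2,6]
H [2,6]
F [4,6]
H [4,6]
H [4,6]
F [1,6]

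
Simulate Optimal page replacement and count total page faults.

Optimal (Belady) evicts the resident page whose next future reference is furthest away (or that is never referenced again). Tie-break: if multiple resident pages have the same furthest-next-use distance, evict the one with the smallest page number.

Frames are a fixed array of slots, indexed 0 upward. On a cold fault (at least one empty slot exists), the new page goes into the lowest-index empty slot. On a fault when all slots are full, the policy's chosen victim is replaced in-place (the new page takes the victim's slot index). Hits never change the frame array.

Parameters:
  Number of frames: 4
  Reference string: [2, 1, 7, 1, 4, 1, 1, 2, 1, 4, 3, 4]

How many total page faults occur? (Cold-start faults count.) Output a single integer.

Step 0: ref 2 → FAULT, frames=[2,-,-,-]
Step 1: ref 1 → FAULT, frames=[2,1,-,-]
Step 2: ref 7 → FAULT, frames=[2,1,7,-]
Step 3: ref 1 → HIT, frames=[2,1,7,-]
Step 4: ref 4 → FAULT, frames=[2,1,7,4]
Step 5: ref 1 → HIT, frames=[2,1,7,4]
Step 6: ref 1 → HIT, frames=[2,1,7,4]
Step 7: ref 2 → HIT, frames=[2,1,7,4]
Step 8: ref 1 → HIT, frames=[2,1,7,4]
Step 9: ref 4 → HIT, frames=[2,1,7,4]
Step 10: ref 3 → FAULT (evict 1), frames=[2,3,7,4]
Step 11: ref 4 → HIT, frames=[2,3,7,4]
Total faults: 5

Answer: 5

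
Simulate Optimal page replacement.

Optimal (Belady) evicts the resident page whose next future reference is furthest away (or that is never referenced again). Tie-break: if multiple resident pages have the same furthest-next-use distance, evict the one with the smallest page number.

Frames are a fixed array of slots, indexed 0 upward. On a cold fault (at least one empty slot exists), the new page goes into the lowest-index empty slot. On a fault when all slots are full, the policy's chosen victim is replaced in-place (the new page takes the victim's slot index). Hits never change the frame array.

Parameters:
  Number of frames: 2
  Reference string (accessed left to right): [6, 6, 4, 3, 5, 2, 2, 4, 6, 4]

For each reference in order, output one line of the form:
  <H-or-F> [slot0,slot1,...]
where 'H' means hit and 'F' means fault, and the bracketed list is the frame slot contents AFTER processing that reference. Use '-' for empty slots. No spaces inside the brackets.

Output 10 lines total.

F [6,-]
H [6,-]
F [6,4]
F [3,4]
F [5,4]
F [2,4]
H [2,4]
H [2,4]
F [6,4]
H [6,4]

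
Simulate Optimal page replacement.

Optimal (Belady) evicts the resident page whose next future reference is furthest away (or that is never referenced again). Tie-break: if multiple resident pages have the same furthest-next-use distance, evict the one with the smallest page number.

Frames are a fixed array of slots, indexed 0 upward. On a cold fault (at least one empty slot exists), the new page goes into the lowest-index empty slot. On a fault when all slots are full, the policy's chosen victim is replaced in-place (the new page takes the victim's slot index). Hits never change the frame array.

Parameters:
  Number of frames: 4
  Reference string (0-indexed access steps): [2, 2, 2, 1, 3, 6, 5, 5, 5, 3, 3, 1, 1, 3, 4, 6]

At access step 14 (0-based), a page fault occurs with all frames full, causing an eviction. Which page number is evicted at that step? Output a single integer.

Answer: 1

Derivation:
Step 0: ref 2 -> FAULT, frames=[2,-,-,-]
Step 1: ref 2 -> HIT, frames=[2,-,-,-]
Step 2: ref 2 -> HIT, frames=[2,-,-,-]
Step 3: ref 1 -> FAULT, frames=[2,1,-,-]
Step 4: ref 3 -> FAULT, frames=[2,1,3,-]
Step 5: ref 6 -> FAULT, frames=[2,1,3,6]
Step 6: ref 5 -> FAULT, evict 2, frames=[5,1,3,6]
Step 7: ref 5 -> HIT, frames=[5,1,3,6]
Step 8: ref 5 -> HIT, frames=[5,1,3,6]
Step 9: ref 3 -> HIT, frames=[5,1,3,6]
Step 10: ref 3 -> HIT, frames=[5,1,3,6]
Step 11: ref 1 -> HIT, frames=[5,1,3,6]
Step 12: ref 1 -> HIT, frames=[5,1,3,6]
Step 13: ref 3 -> HIT, frames=[5,1,3,6]
Step 14: ref 4 -> FAULT, evict 1, frames=[5,4,3,6]
At step 14: evicted page 1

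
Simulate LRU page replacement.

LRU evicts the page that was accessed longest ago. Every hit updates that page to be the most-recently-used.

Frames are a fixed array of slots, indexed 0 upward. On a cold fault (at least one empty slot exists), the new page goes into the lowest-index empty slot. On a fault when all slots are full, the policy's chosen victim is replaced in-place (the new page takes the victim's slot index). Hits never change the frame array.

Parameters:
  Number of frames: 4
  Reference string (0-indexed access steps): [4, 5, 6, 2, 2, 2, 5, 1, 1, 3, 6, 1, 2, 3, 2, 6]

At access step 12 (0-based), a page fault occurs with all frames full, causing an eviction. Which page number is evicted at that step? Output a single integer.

Step 0: ref 4 -> FAULT, frames=[4,-,-,-]
Step 1: ref 5 -> FAULT, frames=[4,5,-,-]
Step 2: ref 6 -> FAULT, frames=[4,5,6,-]
Step 3: ref 2 -> FAULT, frames=[4,5,6,2]
Step 4: ref 2 -> HIT, frames=[4,5,6,2]
Step 5: ref 2 -> HIT, frames=[4,5,6,2]
Step 6: ref 5 -> HIT, frames=[4,5,6,2]
Step 7: ref 1 -> FAULT, evict 4, frames=[1,5,6,2]
Step 8: ref 1 -> HIT, frames=[1,5,6,2]
Step 9: ref 3 -> FAULT, evict 6, frames=[1,5,3,2]
Step 10: ref 6 -> FAULT, evict 2, frames=[1,5,3,6]
Step 11: ref 1 -> HIT, frames=[1,5,3,6]
Step 12: ref 2 -> FAULT, evict 5, frames=[1,2,3,6]
At step 12: evicted page 5

Answer: 5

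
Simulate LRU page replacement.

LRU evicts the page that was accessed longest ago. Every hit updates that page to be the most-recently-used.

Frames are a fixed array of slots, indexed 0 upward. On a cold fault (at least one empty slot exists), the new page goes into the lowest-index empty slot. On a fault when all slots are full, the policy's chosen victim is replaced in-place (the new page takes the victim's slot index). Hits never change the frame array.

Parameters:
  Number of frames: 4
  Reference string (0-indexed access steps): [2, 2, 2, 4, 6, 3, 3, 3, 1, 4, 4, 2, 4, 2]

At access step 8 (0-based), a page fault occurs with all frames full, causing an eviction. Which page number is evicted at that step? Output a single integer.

Answer: 2

Derivation:
Step 0: ref 2 -> FAULT, frames=[2,-,-,-]
Step 1: ref 2 -> HIT, frames=[2,-,-,-]
Step 2: ref 2 -> HIT, frames=[2,-,-,-]
Step 3: ref 4 -> FAULT, frames=[2,4,-,-]
Step 4: ref 6 -> FAULT, frames=[2,4,6,-]
Step 5: ref 3 -> FAULT, frames=[2,4,6,3]
Step 6: ref 3 -> HIT, frames=[2,4,6,3]
Step 7: ref 3 -> HIT, frames=[2,4,6,3]
Step 8: ref 1 -> FAULT, evict 2, frames=[1,4,6,3]
At step 8: evicted page 2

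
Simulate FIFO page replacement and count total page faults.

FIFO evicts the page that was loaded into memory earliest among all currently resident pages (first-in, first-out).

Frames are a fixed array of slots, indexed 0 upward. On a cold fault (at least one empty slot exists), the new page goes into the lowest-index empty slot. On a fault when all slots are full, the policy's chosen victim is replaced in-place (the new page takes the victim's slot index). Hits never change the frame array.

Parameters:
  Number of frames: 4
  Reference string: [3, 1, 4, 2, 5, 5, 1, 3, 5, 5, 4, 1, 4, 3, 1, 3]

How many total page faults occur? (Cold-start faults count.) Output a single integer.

Step 0: ref 3 → FAULT, frames=[3,-,-,-]
Step 1: ref 1 → FAULT, frames=[3,1,-,-]
Step 2: ref 4 → FAULT, frames=[3,1,4,-]
Step 3: ref 2 → FAULT, frames=[3,1,4,2]
Step 4: ref 5 → FAULT (evict 3), frames=[5,1,4,2]
Step 5: ref 5 → HIT, frames=[5,1,4,2]
Step 6: ref 1 → HIT, frames=[5,1,4,2]
Step 7: ref 3 → FAULT (evict 1), frames=[5,3,4,2]
Step 8: ref 5 → HIT, frames=[5,3,4,2]
Step 9: ref 5 → HIT, frames=[5,3,4,2]
Step 10: ref 4 → HIT, frames=[5,3,4,2]
Step 11: ref 1 → FAULT (evict 4), frames=[5,3,1,2]
Step 12: ref 4 → FAULT (evict 2), frames=[5,3,1,4]
Step 13: ref 3 → HIT, frames=[5,3,1,4]
Step 14: ref 1 → HIT, frames=[5,3,1,4]
Step 15: ref 3 → HIT, frames=[5,3,1,4]
Total faults: 8

Answer: 8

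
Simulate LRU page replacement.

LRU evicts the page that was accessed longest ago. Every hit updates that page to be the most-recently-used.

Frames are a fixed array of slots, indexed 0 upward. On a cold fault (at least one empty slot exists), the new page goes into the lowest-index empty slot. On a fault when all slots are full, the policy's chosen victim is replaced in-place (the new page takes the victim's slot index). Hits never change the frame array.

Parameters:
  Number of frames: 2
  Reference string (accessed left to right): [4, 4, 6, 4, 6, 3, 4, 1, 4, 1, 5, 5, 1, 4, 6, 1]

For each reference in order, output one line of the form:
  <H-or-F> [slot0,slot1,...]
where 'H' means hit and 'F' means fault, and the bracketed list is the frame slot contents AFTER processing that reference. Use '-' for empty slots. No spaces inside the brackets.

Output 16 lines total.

F [4,-]
H [4,-]
F [4,6]
H [4,6]
H [4,6]
F [3,6]
F [3,4]
F [1,4]
H [1,4]
H [1,4]
F [1,5]
H [1,5]
H [1,5]
F [1,4]
F [6,4]
F [6,1]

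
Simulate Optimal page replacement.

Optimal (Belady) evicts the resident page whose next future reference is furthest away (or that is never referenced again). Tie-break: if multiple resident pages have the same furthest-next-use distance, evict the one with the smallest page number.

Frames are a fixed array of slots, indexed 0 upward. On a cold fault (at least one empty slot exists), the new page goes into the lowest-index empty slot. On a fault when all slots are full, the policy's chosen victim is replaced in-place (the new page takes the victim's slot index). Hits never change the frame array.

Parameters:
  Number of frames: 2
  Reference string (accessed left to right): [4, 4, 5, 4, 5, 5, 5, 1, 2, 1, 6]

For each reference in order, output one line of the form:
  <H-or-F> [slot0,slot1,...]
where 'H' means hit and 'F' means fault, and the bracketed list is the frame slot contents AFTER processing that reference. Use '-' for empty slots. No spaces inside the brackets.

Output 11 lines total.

F [4,-]
H [4,-]
F [4,5]
H [4,5]
H [4,5]
H [4,5]
H [4,5]
F [1,5]
F [1,2]
H [1,2]
F [6,2]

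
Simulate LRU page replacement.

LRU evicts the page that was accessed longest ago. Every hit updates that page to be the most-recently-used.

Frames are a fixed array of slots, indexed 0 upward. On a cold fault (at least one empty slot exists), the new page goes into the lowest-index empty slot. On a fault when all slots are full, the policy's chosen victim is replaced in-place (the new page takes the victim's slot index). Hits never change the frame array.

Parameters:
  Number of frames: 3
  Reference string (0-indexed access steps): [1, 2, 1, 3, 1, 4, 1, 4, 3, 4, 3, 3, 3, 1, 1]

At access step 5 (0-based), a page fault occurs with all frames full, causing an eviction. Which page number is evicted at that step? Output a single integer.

Step 0: ref 1 -> FAULT, frames=[1,-,-]
Step 1: ref 2 -> FAULT, frames=[1,2,-]
Step 2: ref 1 -> HIT, frames=[1,2,-]
Step 3: ref 3 -> FAULT, frames=[1,2,3]
Step 4: ref 1 -> HIT, frames=[1,2,3]
Step 5: ref 4 -> FAULT, evict 2, frames=[1,4,3]
At step 5: evicted page 2

Answer: 2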